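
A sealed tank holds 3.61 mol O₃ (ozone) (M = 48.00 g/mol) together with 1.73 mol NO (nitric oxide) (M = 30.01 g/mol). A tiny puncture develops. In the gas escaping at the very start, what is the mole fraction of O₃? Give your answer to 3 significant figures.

0.623

Rate_i ∝ x_i/√M_i (Graham's law weighted by mole fraction), so the effusate composition follows n_i/√M_i.
So x_O₃ in the escaping gas = (n_O₃/√M_O₃) / Σ(n_i/√M_i)
= (3.61/√48.00) / (3.61/√48.00 + 1.73/√30.01) = 0.5211/(0.5211 + 0.3158) = 0.623.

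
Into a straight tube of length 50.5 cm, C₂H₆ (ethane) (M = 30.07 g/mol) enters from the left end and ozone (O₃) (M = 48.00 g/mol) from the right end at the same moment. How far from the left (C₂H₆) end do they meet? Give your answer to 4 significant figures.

28.19 cm

Distances travelled in equal time are proportional to diffusion rates, so d_C₂H₆/d_O₃ = √(M_O₃/M_C₂H₆) = √(48.00/30.07) = 1.263.
With d_C₂H₆ + d_O₃ = 50.5 cm, d_O₃ = 50.5/(1 + 1.263) = 22.31 cm.
d_C₂H₆ = 50.5 − 22.31 = 28.19 cm.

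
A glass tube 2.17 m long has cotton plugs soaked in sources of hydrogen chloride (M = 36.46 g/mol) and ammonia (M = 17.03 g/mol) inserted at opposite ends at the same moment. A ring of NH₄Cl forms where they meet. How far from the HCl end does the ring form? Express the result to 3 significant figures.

Graham's law gives d_HCl/d_NH₃ = rate_HCl/rate_NH₃ = √(M_NH₃/M_HCl) = √(17.03/36.46) = 0.6834.
With d_HCl + d_NH₃ = 2.17 m, d_NH₃ = 2.17/(1 + 0.6834) = 1.289 m.
d_HCl = 2.17 − 1.289 = 0.881 m.

0.881 m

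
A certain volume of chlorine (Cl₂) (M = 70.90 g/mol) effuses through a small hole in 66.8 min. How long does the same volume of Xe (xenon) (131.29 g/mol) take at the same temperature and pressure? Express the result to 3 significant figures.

90.9 min

Using Graham's law: t_Xe/t_Cl₂ = √(M_Xe/M_Cl₂) = √(131.29/70.90) = √1.852 = 1.361.
So the time for Xe is 66.8 × 1.361 = 90.9 min.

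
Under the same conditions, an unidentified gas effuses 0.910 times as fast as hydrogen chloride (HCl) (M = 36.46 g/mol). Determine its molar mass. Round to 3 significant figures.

Since effusion rate ∝ 1/√M, rate_X/rate_HCl = √(M_HCl/M_X).
0.910 = √(36.46/M_X)
M_X = 36.46 / 0.910² = 36.46 / 0.8281 = 44.0 g/mol

44.0 g/mol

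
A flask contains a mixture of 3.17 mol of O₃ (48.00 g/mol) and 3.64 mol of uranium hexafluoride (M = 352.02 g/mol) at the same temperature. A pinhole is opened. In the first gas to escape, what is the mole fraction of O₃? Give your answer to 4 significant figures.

0.7022

Effusion rate of each component ∝ n_i/√M_i (partial pressure × 1/√M).
Mole fraction of O₃ in the effusate = (n_O₃/√M_O₃) / (n_O₃/√M_O₃ + n_UF₆/√M_UF₆)
= (3.17/√48.00) / (3.17/√48.00 + 3.64/√352.02) = 0.4576/(0.4576 + 0.1940) = 0.7022.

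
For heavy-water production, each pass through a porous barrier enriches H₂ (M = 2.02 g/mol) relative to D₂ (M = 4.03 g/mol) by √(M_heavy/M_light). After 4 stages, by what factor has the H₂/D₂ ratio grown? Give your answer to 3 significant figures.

3.98

The single-stage factor is √(M_heavy/M_light), so 4 stages give [√(4.03/2.02)]^4 = (4.03/2.02)^(4/2).
= 1.99505^2 = 3.98.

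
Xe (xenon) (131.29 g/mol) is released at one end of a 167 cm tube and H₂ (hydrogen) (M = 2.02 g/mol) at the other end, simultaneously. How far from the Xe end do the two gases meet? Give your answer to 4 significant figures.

18.43 cm

Distances travelled in equal time are proportional to diffusion rates, so d_Xe/d_H₂ = √(M_H₂/M_Xe) = √(2.02/131.29) = 0.1240.
With d_Xe + d_H₂ = 167 cm, d_H₂ = 167/(1 + 0.1240) = 148.6 cm.
d_Xe = 167 − 148.6 = 18.43 cm.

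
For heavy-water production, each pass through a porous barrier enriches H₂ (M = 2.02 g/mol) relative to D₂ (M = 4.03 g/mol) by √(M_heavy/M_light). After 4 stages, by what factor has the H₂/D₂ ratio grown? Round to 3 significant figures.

Overall factor = α^4 with α = √(4.03/2.02), i.e. (4.03/2.02)^(4/2).
= 1.99505^2 = 3.98.

3.98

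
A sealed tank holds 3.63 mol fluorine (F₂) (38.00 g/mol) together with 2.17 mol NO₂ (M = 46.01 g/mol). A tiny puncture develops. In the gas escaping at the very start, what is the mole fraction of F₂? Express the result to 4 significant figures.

0.6480

The effusion rate of species i is ∝ p_i/√M_i ∝ n_i/√M_i.
x_F₂(eff) = (n_F₂/√M_F₂) / (n_F₂/√M_F₂ + n_NO₂/√M_NO₂)
= (3.63/√38.00) / (3.63/√38.00 + 2.17/√46.01) = 0.5889/(0.5889 + 0.3199) = 0.6480.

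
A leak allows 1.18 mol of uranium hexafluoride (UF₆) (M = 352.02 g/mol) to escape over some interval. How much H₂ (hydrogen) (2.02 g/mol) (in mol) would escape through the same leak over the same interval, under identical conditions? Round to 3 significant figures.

15.6 mol

Graham's law gives rate_H₂/rate_UF₆ = √(M_UF₆/M_H₂) = √(352.02/2.02) = √174.3 = 13.20.
So the amount for H₂ is 1.18 × 13.20 = 15.6 mol.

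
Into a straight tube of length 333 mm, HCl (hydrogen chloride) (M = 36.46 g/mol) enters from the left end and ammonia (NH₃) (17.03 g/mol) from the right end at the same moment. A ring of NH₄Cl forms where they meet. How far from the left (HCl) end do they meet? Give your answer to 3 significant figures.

135 mm

The fronts meet when d_HCl + d_NH₃ = L with d_HCl/d_NH₃ = √(M_NH₃/M_HCl) (Graham's law). Here √(M_NH₃/M_HCl) = √(17.03/36.46) = 0.6834.
With d_HCl + d_NH₃ = 333 mm, d_NH₃ = 333/(1 + 0.6834) = 197.8 mm.
d_HCl = 333 − 197.8 = 135 mm.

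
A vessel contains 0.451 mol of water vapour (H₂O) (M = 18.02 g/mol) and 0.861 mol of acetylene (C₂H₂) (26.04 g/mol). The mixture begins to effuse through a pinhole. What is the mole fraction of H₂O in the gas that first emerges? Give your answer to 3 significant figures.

0.386

Rate_i ∝ x_i/√M_i (Graham's law weighted by mole fraction), so the effusate composition follows n_i/√M_i.
So x_H₂O in the escaping gas = (n_H₂O/√M_H₂O) / Σ(n_i/√M_i)
= (0.451/√18.02) / (0.451/√18.02 + 0.861/√26.04) = 0.1062/(0.1062 + 0.1687) = 0.386.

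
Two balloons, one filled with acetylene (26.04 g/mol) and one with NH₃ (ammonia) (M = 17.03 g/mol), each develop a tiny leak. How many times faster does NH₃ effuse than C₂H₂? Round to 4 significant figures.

1.237

From Graham's law, rate_NH₃/rate_C₂H₂ = √(M_C₂H₂/M_NH₃) = √(26.04/17.03) = √1.529 = 1.237.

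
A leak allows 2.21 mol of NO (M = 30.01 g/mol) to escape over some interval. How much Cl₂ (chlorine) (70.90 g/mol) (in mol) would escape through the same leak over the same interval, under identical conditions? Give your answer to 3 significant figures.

From Graham's law, rate_Cl₂/rate_NO = √(M_NO/M_Cl₂) = √(30.01/70.90) = √0.4233 = 0.6506.
So the amount for Cl₂ is 2.21 × 0.6506 = 1.44 mol.

1.44 mol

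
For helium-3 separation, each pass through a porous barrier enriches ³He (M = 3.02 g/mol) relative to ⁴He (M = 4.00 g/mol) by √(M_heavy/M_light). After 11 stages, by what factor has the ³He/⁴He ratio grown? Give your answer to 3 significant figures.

4.69

Each stage multiplies the ratio by α = √(4.00/3.02), so after 11 stages the overall factor is α^11 = (4.00/3.02)^(11/2).
= 1.32450^(11/2) = 4.69.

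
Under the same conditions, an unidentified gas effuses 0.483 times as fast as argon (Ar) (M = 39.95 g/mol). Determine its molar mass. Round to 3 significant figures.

171 g/mol

From Graham's law, rate_X/rate_Ar = √(M_Ar/M_X).
0.483 = √(39.95/M_X)
M_X = 39.95 / 0.483² = 39.95 / 0.2333 = 171 g/mol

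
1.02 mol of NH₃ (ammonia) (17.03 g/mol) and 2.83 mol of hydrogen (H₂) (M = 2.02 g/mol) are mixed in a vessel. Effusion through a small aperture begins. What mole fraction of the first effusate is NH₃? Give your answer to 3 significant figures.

Effusion rate of each component ∝ n_i/√M_i (partial pressure × 1/√M).
Mole fraction of NH₃ in the effusate = (n_NH₃/√M_NH₃) / (n_NH₃/√M_NH₃ + n_H₂/√M_H₂)
= (1.02/√17.03) / (1.02/√17.03 + 2.83/√2.02) = 0.2472/(0.2472 + 1.991) = 0.110.

0.110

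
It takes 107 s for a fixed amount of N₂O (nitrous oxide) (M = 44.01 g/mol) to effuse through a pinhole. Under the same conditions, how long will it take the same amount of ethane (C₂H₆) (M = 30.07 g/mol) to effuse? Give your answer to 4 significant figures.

Using Graham's law: t_C₂H₆/t_N₂O = √(M_C₂H₆/M_N₂O) = √(30.07/44.01) = √0.6833 = 0.8266.
So the time for C₂H₆ is 107 × 0.8266 = 88.45 s.

88.45 s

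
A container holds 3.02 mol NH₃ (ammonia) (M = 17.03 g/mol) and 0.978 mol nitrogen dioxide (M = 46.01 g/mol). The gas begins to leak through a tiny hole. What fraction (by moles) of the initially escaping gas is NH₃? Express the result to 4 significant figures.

Rate_i ∝ x_i/√M_i (Graham's law weighted by mole fraction), so the effusate composition follows n_i/√M_i.
x_NH₃(eff) = (n_NH₃/√M_NH₃) / (n_NH₃/√M_NH₃ + n_NO₂/√M_NO₂)
= (3.02/√17.03) / (3.02/√17.03 + 0.978/√46.01) = 0.7318/(0.7318 + 0.1442) = 0.8354.

0.8354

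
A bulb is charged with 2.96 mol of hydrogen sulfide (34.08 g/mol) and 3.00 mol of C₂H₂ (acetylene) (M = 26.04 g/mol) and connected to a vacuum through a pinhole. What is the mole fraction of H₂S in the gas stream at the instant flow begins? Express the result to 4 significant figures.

Effusion rate of each component ∝ n_i/√M_i (partial pressure × 1/√M).
So x_H₂S in the escaping gas = (n_H₂S/√M_H₂S) / Σ(n_i/√M_i)
= (2.96/√34.08) / (2.96/√34.08 + 3.00/√26.04) = 0.5070/(0.5070 + 0.5879) = 0.4631.

0.4631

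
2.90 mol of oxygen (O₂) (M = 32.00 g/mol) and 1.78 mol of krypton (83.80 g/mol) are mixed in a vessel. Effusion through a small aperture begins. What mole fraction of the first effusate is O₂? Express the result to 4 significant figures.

Effusion rate of each component ∝ n_i/√M_i (partial pressure × 1/√M).
x_O₂(eff) = (n_O₂/√M_O₂) / (n_O₂/√M_O₂ + n_Kr/√M_Kr)
= (2.90/√32.00) / (2.90/√32.00 + 1.78/√83.80) = 0.5127/(0.5127 + 0.1944) = 0.7250.

0.7250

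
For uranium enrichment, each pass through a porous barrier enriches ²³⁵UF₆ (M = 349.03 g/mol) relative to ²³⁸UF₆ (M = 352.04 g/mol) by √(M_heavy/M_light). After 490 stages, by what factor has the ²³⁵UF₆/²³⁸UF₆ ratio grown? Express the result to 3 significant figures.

8.20

Each stage multiplies the ratio by α = √(352.04/349.03), so after 490 stages the overall factor is α^490 = (352.04/349.03)^(490/2).
= 1.00862^245 = 8.20.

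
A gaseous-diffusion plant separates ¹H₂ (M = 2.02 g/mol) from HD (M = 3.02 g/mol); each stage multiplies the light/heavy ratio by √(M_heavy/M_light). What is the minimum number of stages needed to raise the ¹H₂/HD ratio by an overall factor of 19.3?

Per stage α = (3.02/2.02)^(1/2) = 1.49505^0.5, giving ln α = 0.2011.
Need α^N ≥ 19.3 ⇒ N ≥ ln(19.3) / ln α = 2.960 / 0.2011 = 14.72.
Rounding up, N = 15 stages.

15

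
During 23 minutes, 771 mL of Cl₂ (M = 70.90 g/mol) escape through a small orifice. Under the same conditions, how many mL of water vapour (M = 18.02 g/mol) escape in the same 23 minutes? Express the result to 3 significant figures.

1530 mL

By Graham's law, rate_H₂O/rate_Cl₂ = √(M_Cl₂/M_H₂O) = √(70.90/18.02) = √3.935 = 1.984.
So the volume for H₂O is 771 × 1.984 = 1530 mL.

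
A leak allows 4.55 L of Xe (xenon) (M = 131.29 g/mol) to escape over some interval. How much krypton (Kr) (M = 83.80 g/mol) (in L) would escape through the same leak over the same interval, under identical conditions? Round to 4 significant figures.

Graham's law gives rate_Kr/rate_Xe = √(M_Xe/M_Kr) = √(131.29/83.80) = √1.567 = 1.252.
So the volume for Kr is 4.55 × 1.252 = 5.695 L.

5.695 L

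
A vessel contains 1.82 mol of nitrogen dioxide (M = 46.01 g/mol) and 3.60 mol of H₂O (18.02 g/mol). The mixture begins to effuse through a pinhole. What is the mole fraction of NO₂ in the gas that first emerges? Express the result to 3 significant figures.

0.240

Effusion rate of each component ∝ n_i/√M_i (partial pressure × 1/√M).
So x_NO₂ in the escaping gas = (n_NO₂/√M_NO₂) / Σ(n_i/√M_i)
= (1.82/√46.01) / (1.82/√46.01 + 3.60/√18.02) = 0.2683/(0.2683 + 0.8481) = 0.240.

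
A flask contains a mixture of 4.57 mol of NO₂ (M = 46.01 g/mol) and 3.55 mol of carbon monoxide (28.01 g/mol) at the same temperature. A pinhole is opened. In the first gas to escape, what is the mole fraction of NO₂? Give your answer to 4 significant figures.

0.5011

The effusion rate of species i is ∝ p_i/√M_i ∝ n_i/√M_i.
Mole fraction of NO₂ in the effusate = (n_NO₂/√M_NO₂) / (n_NO₂/√M_NO₂ + n_CO/√M_CO)
= (4.57/√46.01) / (4.57/√46.01 + 3.55/√28.01) = 0.6737/(0.6737 + 0.6708) = 0.5011.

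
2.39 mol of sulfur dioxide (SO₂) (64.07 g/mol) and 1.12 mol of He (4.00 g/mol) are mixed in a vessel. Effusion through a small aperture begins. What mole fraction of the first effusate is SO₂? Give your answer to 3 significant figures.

Effusion rate of each component ∝ n_i/√M_i (partial pressure × 1/√M).
x_SO₂(eff) = (n_SO₂/√M_SO₂) / (n_SO₂/√M_SO₂ + n_He/√M_He)
= (2.39/√64.07) / (2.39/√64.07 + 1.12/√4.00) = 0.2986/(0.2986 + 0.5600) = 0.348.

0.348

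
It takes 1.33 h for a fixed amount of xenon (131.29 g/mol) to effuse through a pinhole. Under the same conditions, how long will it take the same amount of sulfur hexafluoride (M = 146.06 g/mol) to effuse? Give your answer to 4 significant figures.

1.403 h

By Graham's law, t_SF₆/t_Xe = √(M_SF₆/M_Xe) = √(146.06/131.29) = √1.112 = 1.055.
So the time for SF₆ is 1.33 × 1.055 = 1.403 h.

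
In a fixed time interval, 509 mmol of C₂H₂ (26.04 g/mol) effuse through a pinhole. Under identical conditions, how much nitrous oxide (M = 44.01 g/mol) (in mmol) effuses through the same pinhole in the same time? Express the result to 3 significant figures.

392 mmol

Using Graham's law: rate_N₂O/rate_C₂H₂ = √(M_C₂H₂/M_N₂O) = √(26.04/44.01) = √0.5917 = 0.7692.
So the amount for N₂O is 509 × 0.7692 = 392 mmol.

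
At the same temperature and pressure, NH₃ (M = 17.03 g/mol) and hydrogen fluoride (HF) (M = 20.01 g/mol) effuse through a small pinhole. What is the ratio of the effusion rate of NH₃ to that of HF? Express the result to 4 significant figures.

Graham's law gives rate_NH₃/rate_HF = √(M_HF/M_NH₃) = √(20.01/17.03) = √1.175 = 1.084.

1.084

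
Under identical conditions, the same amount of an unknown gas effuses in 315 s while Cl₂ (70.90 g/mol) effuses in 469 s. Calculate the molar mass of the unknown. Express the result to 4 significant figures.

By Graham's law, t_X/t_Cl₂ = √(M_X/M_Cl₂).
315/469 = 0.6716 = √(M_X/70.90)
M_X = 70.90 × 0.6716² = 70.90 × 0.4511 = 31.98 g/mol

31.98 g/mol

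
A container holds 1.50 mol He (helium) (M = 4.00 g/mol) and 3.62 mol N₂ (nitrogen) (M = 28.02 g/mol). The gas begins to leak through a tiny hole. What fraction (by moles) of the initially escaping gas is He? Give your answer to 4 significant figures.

0.5231

Rate_i ∝ x_i/√M_i (Graham's law weighted by mole fraction), so the effusate composition follows n_i/√M_i.
Mole fraction of He in the effusate = (n_He/√M_He) / (n_He/√M_He + n_N₂/√M_N₂)
= (1.50/√4.00) / (1.50/√4.00 + 3.62/√28.02) = 0.7500/(0.7500 + 0.6839) = 0.5231.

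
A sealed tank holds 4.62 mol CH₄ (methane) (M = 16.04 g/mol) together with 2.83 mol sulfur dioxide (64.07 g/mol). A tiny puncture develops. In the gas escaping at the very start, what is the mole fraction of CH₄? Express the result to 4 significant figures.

0.7654

The effusion rate of species i is ∝ p_i/√M_i ∝ n_i/√M_i.
x_CH₄(eff) = (n_CH₄/√M_CH₄) / (n_CH₄/√M_CH₄ + n_SO₂/√M_SO₂)
= (4.62/√16.04) / (4.62/√16.04 + 2.83/√64.07) = 1.154/(1.154 + 0.3536) = 0.7654.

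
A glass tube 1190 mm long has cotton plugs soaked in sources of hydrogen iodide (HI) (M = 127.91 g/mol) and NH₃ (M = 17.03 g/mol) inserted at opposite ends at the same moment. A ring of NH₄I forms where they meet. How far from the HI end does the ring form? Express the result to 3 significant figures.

Graham's law gives d_HI/d_NH₃ = rate_HI/rate_NH₃ = √(M_NH₃/M_HI) = √(17.03/127.91) = 0.3649.
With d_HI + d_NH₃ = 1190 mm, d_NH₃ = 1190/(1 + 0.3649) = 871.9 mm.
d_HI = 1190 − 871.9 = 318 mm.

318 mm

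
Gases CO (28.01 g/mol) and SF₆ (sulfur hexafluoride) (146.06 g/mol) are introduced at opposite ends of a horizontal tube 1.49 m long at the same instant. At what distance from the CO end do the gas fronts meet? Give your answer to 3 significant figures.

1.04 m

Graham's law gives d_CO/d_SF₆ = rate_CO/rate_SF₆ = √(M_SF₆/M_CO) = √(146.06/28.01) = 2.284.
With d_CO + d_SF₆ = 1.49 m, d_SF₆ = 1.49/(1 + 2.284) = 0.4538 m.
d_CO = 1.49 − 0.4538 = 1.04 m.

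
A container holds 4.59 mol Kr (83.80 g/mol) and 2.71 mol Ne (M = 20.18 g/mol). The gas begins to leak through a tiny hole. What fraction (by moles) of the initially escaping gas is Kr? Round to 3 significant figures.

The effusion rate of species i is ∝ p_i/√M_i ∝ n_i/√M_i.
Mole fraction of Kr in the effusate = (n_Kr/√M_Kr) / (n_Kr/√M_Kr + n_Ne/√M_Ne)
= (4.59/√83.80) / (4.59/√83.80 + 2.71/√20.18) = 0.5014/(0.5014 + 0.6033) = 0.454.

0.454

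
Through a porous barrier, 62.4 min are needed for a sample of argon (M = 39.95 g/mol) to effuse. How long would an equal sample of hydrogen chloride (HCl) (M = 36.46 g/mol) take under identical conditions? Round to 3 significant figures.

59.6 min

From Graham's law, t_HCl/t_Ar = √(M_HCl/M_Ar) = √(36.46/39.95) = √0.9126 = 0.9553.
So the time for HCl is 62.4 × 0.9553 = 59.6 min.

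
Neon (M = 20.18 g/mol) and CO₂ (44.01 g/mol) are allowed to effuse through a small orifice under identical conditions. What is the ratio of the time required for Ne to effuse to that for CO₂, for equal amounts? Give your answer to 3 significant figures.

0.677

Using Graham's law: t_Ne/t_CO₂ = √(M_Ne/M_CO₂) = √(20.18/44.01) = √0.4585 = 0.677.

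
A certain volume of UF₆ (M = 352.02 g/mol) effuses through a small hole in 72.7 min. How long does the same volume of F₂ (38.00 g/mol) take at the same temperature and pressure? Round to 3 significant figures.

23.9 min

Since effusion rate ∝ 1/√M, t_F₂/t_UF₆ = √(M_F₂/M_UF₆) = √(38.00/352.02) = √0.1079 = 0.3286.
So the time for F₂ is 72.7 × 0.3286 = 23.9 min.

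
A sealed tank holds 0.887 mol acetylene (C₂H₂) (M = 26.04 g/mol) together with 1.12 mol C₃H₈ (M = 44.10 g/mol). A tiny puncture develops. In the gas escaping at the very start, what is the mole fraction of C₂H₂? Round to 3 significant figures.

0.508

Rate_i ∝ x_i/√M_i (Graham's law weighted by mole fraction), so the effusate composition follows n_i/√M_i.
Mole fraction of C₂H₂ in the effusate = (n_C₂H₂/√M_C₂H₂) / (n_C₂H₂/√M_C₂H₂ + n_C₃H₈/√M_C₃H₈)
= (0.887/√26.04) / (0.887/√26.04 + 1.12/√44.10) = 0.1738/(0.1738 + 0.1687) = 0.508.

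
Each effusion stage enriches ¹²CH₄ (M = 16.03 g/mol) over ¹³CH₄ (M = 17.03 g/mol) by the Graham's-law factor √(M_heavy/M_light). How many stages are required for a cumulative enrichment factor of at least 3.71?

44

With α = √(17.03/16.03) per stage, ln α = ½ ln(1.06238) = 0.03026.
Need α^N ≥ 3.71 ⇒ N ≥ ln(3.71) / ln α = 1.311 / 0.03026 = 43.33.
So at least 44 stages are needed.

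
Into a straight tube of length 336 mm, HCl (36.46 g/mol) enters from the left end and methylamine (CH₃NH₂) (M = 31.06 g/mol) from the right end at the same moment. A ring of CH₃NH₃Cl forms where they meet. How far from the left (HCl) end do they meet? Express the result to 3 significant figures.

161 mm

Graham's law gives d_HCl/d_CH₃NH₂ = rate_HCl/rate_CH₃NH₂ = √(M_CH₃NH₂/M_HCl) = √(31.06/36.46) = 0.9230.
With d_HCl + d_CH₃NH₂ = 336 mm, d_CH₃NH₂ = 336/(1 + 0.9230) = 174.7 mm.
d_HCl = 336 − 174.7 = 161 mm.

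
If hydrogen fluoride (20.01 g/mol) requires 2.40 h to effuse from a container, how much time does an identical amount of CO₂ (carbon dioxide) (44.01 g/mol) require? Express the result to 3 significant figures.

3.56 h

Using Graham's law: t_CO₂/t_HF = √(M_CO₂/M_HF) = √(44.01/20.01) = √2.199 = 1.483.
So the time for CO₂ is 2.40 × 1.483 = 3.56 h.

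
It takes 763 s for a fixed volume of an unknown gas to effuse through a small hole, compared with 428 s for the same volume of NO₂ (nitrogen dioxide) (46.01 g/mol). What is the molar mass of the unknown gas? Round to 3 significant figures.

146 g/mol

Since effusion rate ∝ 1/√M, t_X/t_NO₂ = √(M_X/M_NO₂).
763/428 = 1.783 = √(M_X/46.01)
M_X = 46.01 × 1.783² = 46.01 × 3.178 = 146 g/mol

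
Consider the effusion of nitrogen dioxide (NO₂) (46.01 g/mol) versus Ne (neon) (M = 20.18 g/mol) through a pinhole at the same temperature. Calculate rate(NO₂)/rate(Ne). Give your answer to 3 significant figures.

Since effusion rate ∝ 1/√M, rate_NO₂/rate_Ne = √(M_Ne/M_NO₂) = √(20.18/46.01) = √0.4386 = 0.662.

0.662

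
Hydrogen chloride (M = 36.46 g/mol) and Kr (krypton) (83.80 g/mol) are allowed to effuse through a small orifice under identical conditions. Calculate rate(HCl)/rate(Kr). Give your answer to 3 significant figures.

From Graham's law, rate_HCl/rate_Kr = √(M_Kr/M_HCl) = √(83.80/36.46) = √2.298 = 1.52.

1.52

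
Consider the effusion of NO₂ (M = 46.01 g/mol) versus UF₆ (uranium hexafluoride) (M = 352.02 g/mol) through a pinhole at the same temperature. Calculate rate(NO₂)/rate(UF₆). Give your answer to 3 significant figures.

From Graham's law, rate_NO₂/rate_UF₆ = √(M_UF₆/M_NO₂) = √(352.02/46.01) = √7.651 = 2.77.

2.77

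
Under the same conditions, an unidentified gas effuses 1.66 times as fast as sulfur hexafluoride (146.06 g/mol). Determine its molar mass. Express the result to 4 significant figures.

By Graham's law, rate_X/rate_SF₆ = √(M_SF₆/M_X).
1.66 = √(146.06/M_X)
M_X = 146.06 / 1.66² = 146.06 / 2.756 = 53.00 g/mol

53.00 g/mol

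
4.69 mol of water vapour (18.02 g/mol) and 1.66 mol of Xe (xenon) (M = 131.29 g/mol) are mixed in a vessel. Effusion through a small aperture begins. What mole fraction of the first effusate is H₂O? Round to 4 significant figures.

Rate_i ∝ x_i/√M_i (Graham's law weighted by mole fraction), so the effusate composition follows n_i/√M_i.
x_H₂O(eff) = (n_H₂O/√M_H₂O) / (n_H₂O/√M_H₂O + n_Xe/√M_Xe)
= (4.69/√18.02) / (4.69/√18.02 + 1.66/√131.29) = 1.105/(1.105 + 0.1449) = 0.8841.

0.8841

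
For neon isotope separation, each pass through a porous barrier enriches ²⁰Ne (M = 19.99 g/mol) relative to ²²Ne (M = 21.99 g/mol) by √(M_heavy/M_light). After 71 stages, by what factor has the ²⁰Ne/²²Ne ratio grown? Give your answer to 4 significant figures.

Overall factor = α^71 with α = √(21.99/19.99), i.e. (21.99/19.99)^(71/2).
= 1.10005^(71/2) = 29.52.

29.52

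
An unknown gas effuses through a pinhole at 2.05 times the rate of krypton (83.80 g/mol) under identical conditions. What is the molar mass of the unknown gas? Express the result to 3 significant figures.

19.9 g/mol

Graham's law gives rate_X/rate_Kr = √(M_Kr/M_X).
2.05 = √(83.80/M_X)
M_X = 83.80 / 2.05² = 83.80 / 4.202 = 19.9 g/mol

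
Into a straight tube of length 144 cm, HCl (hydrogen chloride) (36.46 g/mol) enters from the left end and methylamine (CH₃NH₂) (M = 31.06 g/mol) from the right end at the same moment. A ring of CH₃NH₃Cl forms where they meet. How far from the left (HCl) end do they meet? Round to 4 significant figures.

The fronts meet when d_HCl + d_CH₃NH₂ = L with d_HCl/d_CH₃NH₂ = √(M_CH₃NH₂/M_HCl) (Graham's law). Here √(M_CH₃NH₂/M_HCl) = √(31.06/36.46) = 0.9230.
With d_HCl + d_CH₃NH₂ = 144 cm, d_CH₃NH₂ = 144/(1 + 0.9230) = 74.88 cm.
d_HCl = 144 − 74.88 = 69.12 cm.

69.12 cm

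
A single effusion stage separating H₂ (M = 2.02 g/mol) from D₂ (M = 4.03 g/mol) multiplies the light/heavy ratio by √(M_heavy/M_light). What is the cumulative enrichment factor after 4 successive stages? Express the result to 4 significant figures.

3.980

The single-stage factor is √(M_heavy/M_light), so 4 stages give [√(4.03/2.02)]^4 = (4.03/2.02)^(4/2).
= 1.99505^2 = 3.980.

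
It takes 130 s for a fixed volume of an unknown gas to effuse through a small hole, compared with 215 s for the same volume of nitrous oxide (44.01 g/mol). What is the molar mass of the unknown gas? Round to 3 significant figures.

16.1 g/mol

From Graham's law, t_X/t_N₂O = √(M_X/M_N₂O).
130/215 = 0.6047 = √(M_X/44.01)
M_X = 44.01 × 0.6047² = 44.01 × 0.3656 = 16.1 g/mol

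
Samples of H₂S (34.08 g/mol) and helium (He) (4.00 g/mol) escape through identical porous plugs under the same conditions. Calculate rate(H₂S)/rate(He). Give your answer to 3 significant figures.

Since effusion rate ∝ 1/√M, rate_H₂S/rate_He = √(M_He/M_H₂S) = √(4.00/34.08) = √0.1174 = 0.343.

0.343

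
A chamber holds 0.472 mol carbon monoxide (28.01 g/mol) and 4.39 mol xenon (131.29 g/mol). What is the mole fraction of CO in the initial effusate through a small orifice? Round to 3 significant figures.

0.189

Rate_i ∝ x_i/√M_i (Graham's law weighted by mole fraction), so the effusate composition follows n_i/√M_i.
Mole fraction of CO in the effusate = (n_CO/√M_CO) / (n_CO/√M_CO + n_Xe/√M_Xe)
= (0.472/√28.01) / (0.472/√28.01 + 4.39/√131.29) = 0.08918/(0.08918 + 0.3831) = 0.189.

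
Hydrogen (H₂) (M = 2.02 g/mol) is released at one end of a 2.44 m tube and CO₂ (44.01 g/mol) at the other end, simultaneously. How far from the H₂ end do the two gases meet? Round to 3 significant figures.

Distances travelled in equal time are proportional to diffusion rates, so d_H₂/d_CO₂ = √(M_CO₂/M_H₂) = √(44.01/2.02) = 4.668.
With d_H₂ + d_CO₂ = 2.44 m, d_CO₂ = 2.44/(1 + 4.668) = 0.4305 m.
d_H₂ = 2.44 − 0.4305 = 2.01 m.

2.01 m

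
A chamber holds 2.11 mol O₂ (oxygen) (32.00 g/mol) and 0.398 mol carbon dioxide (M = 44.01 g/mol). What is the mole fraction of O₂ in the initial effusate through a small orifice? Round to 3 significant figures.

Each component's effusion rate ∝ (its partial pressure)·(1/√M) ∝ n_i/√M_i.
So x_O₂ in the escaping gas = (n_O₂/√M_O₂) / Σ(n_i/√M_i)
= (2.11/√32.00) / (2.11/√32.00 + 0.398/√44.01) = 0.3730/(0.3730 + 0.05999) = 0.861.

0.861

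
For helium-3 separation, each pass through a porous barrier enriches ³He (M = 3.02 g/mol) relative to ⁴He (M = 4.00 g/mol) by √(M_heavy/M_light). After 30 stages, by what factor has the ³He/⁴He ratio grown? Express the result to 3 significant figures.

67.7

Overall factor = α^30 with α = √(4.00/3.02), i.e. (4.00/3.02)^(30/2).
= 1.32450^15 = 67.7.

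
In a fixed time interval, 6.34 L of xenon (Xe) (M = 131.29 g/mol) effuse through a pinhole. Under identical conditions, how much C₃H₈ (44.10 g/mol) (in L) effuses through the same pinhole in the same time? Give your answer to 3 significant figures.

From Graham's law, rate_C₃H₈/rate_Xe = √(M_Xe/M_C₃H₈) = √(131.29/44.10) = √2.977 = 1.725.
So the volume for C₃H₈ is 6.34 × 1.725 = 10.9 L.

10.9 L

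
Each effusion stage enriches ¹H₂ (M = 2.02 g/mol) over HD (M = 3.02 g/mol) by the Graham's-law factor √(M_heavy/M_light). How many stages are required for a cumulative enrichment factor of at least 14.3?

14

With α = √(3.02/2.02) per stage, ln α = ½ ln(1.49505) = 0.2011.
Need α^N ≥ 14.3 ⇒ N ≥ ln(14.3) / ln α = 2.660 / 0.2011 = 13.23.
So at least 14 stages are needed.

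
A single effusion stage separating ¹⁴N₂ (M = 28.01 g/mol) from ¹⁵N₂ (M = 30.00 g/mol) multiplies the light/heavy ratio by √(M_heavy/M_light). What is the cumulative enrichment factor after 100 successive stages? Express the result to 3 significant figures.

30.9

Each stage multiplies the ratio by α = √(30.00/28.01), so after 100 stages the overall factor is α^100 = (30.00/28.01)^(100/2).
= 1.07105^50 = 30.9.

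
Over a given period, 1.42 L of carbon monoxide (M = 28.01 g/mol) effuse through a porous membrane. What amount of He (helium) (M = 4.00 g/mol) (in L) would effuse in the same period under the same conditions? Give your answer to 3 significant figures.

Graham's law gives rate_He/rate_CO = √(M_CO/M_He) = √(28.01/4.00) = √7.003 = 2.646.
So the volume for He is 1.42 × 2.646 = 3.76 L.

3.76 L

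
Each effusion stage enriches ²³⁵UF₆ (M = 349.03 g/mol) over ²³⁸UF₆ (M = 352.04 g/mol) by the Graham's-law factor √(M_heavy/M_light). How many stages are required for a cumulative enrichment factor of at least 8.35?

Single-stage factor α = √(352.04/349.03), so ln α = ½ ln(1.00862) = 0.004293.
Need α^N ≥ 8.35 ⇒ N ≥ ln(8.35) / ln α = 2.122 / 0.004293 = 494.30.
So at least 495 stages are needed.

495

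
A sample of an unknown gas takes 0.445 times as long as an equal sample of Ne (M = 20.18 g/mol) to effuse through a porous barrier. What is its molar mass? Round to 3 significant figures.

4.00 g/mol

By Graham's law, t_X/t_Ne = √(M_X/M_Ne).
0.445 = √(M_X/20.18)
M_X = 20.18 × 0.445² = 20.18 × 0.1980 = 4.00 g/mol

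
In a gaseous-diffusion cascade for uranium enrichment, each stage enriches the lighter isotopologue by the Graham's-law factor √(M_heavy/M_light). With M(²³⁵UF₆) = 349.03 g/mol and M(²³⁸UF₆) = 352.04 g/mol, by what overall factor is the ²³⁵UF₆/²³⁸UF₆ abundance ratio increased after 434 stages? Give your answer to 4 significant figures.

6.445

Overall factor = α^434 with α = √(352.04/349.03), i.e. (352.04/349.03)^(434/2).
= 1.00862^217 = 6.445.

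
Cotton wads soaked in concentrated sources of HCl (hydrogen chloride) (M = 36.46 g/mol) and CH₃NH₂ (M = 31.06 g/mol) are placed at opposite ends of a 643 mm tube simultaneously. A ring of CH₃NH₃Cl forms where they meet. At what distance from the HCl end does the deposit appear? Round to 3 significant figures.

309 mm

In equal time, each gas travels a distance ∝ its rate ∝ 1/√M, so d_HCl/d_CH₃NH₂ = √(M_CH₃NH₂/M_HCl) = √(31.06/36.46) = 0.9230.
With d_HCl + d_CH₃NH₂ = 643 mm, d_CH₃NH₂ = 643/(1 + 0.9230) = 334.4 mm.
d_HCl = 643 − 334.4 = 309 mm.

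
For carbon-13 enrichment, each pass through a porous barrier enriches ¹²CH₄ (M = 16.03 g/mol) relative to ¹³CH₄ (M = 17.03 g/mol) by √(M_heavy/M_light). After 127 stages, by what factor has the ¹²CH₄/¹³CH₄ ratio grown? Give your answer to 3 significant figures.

46.6

Overall factor = α^127 with α = √(17.03/16.03), i.e. (17.03/16.03)^(127/2).
= 1.06238^(127/2) = 46.6.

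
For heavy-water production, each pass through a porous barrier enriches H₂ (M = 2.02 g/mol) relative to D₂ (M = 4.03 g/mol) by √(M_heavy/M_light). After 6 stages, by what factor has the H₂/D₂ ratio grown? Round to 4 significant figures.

Overall factor = α^6 with α = √(4.03/2.02), i.e. (4.03/2.02)^(6/2).
= 1.99505^3 = 7.941.

7.941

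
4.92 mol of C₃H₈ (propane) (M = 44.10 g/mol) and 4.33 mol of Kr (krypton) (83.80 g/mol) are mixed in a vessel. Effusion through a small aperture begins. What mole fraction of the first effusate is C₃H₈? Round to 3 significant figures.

Effusion rate of each component ∝ n_i/√M_i (partial pressure × 1/√M).
So x_C₃H₈ in the escaping gas = (n_C₃H₈/√M_C₃H₈) / Σ(n_i/√M_i)
= (4.92/√44.10) / (4.92/√44.10 + 4.33/√83.80) = 0.7409/(0.7409 + 0.4730) = 0.610.

0.610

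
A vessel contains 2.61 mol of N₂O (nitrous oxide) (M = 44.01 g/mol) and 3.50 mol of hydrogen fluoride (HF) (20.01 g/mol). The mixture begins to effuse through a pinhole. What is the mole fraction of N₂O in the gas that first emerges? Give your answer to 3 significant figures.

0.335

Effusion rate of each component ∝ n_i/√M_i (partial pressure × 1/√M).
Mole fraction of N₂O in the effusate = (n_N₂O/√M_N₂O) / (n_N₂O/√M_N₂O + n_HF/√M_HF)
= (2.61/√44.01) / (2.61/√44.01 + 3.50/√20.01) = 0.3934/(0.3934 + 0.7824) = 0.335.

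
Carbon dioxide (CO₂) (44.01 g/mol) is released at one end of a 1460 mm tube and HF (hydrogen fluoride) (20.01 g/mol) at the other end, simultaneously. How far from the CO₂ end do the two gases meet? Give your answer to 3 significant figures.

The fronts meet when d_CO₂ + d_HF = L with d_CO₂/d_HF = √(M_HF/M_CO₂) (Graham's law). Here √(M_HF/M_CO₂) = √(20.01/44.01) = 0.6743.
With d_CO₂ + d_HF = 1460 mm, d_HF = 1460/(1 + 0.6743) = 872.0 mm.
d_CO₂ = 1460 − 872.0 = 588 mm.

588 mm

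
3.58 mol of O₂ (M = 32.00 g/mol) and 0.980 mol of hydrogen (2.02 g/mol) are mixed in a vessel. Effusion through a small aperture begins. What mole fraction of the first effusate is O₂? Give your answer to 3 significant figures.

The effusion rate of species i is ∝ p_i/√M_i ∝ n_i/√M_i.
So x_O₂ in the escaping gas = (n_O₂/√M_O₂) / Σ(n_i/√M_i)
= (3.58/√32.00) / (3.58/√32.00 + 0.980/√2.02) = 0.6329/(0.6329 + 0.6895) = 0.479.

0.479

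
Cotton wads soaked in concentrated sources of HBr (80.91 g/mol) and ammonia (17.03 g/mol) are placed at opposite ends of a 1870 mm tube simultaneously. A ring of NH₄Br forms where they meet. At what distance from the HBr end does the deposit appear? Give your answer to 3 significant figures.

The fronts meet when d_HBr + d_NH₃ = L with d_HBr/d_NH₃ = √(M_NH₃/M_HBr) (Graham's law). Here √(M_NH₃/M_HBr) = √(17.03/80.91) = 0.4588.
With d_HBr + d_NH₃ = 1870 mm, d_NH₃ = 1870/(1 + 0.4588) = 1282 mm.
d_HBr = 1870 − 1282 = 588 mm.

588 mm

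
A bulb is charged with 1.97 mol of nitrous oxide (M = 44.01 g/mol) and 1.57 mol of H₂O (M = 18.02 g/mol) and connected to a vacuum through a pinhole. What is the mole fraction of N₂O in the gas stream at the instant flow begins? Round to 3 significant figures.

0.445

The effusion rate of species i is ∝ p_i/√M_i ∝ n_i/√M_i.
So x_N₂O in the escaping gas = (n_N₂O/√M_N₂O) / Σ(n_i/√M_i)
= (1.97/√44.01) / (1.97/√44.01 + 1.57/√18.02) = 0.2970/(0.2970 + 0.3698) = 0.445.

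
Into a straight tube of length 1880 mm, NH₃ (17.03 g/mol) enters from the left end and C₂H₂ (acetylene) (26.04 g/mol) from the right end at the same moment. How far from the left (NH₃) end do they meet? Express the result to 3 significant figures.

Graham's law gives d_NH₃/d_C₂H₂ = rate_NH₃/rate_C₂H₂ = √(M_C₂H₂/M_NH₃) = √(26.04/17.03) = 1.237.
With d_NH₃ + d_C₂H₂ = 1880 mm, d_C₂H₂ = 1880/(1 + 1.237) = 840.6 mm.
d_NH₃ = 1880 − 840.6 = 1040 mm.

1040 mm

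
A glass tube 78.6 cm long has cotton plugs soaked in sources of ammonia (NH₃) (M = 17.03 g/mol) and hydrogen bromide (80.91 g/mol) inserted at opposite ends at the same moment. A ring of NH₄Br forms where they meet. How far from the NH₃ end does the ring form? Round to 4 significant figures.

53.88 cm

In equal time, each gas travels a distance ∝ its rate ∝ 1/√M, so d_NH₃/d_HBr = √(M_HBr/M_NH₃) = √(80.91/17.03) = 2.180.
With d_NH₃ + d_HBr = 78.6 cm, d_HBr = 78.6/(1 + 2.180) = 24.72 cm.
d_NH₃ = 78.6 − 24.72 = 53.88 cm.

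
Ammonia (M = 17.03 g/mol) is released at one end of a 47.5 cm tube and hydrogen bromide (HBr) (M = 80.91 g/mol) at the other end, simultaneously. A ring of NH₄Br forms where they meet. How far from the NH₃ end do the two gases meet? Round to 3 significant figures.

The fronts meet when d_NH₃ + d_HBr = L with d_NH₃/d_HBr = √(M_HBr/M_NH₃) (Graham's law). Here √(M_HBr/M_NH₃) = √(80.91/17.03) = 2.180.
With d_NH₃ + d_HBr = 47.5 cm, d_HBr = 47.5/(1 + 2.180) = 14.94 cm.
d_NH₃ = 47.5 − 14.94 = 32.6 cm.

32.6 cm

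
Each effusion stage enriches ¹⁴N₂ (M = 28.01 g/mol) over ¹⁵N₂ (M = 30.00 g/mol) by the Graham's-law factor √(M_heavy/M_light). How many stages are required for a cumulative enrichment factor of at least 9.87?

With α = √(30.00/28.01) per stage, ln α = ½ ln(1.07105) = 0.03432.
Need α^N ≥ 9.87 ⇒ N ≥ ln(9.87) / ln α = 2.289 / 0.03432 = 66.71.
Rounding up, N = 67 stages.

67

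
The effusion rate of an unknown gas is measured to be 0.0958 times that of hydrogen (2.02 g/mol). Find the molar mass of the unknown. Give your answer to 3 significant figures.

Since effusion rate ∝ 1/√M, rate_X/rate_H₂ = √(M_H₂/M_X).
0.0958 = √(2.02/M_X)
M_X = 2.02 / 0.0958² = 2.02 / 0.009178 = 220 g/mol

220 g/mol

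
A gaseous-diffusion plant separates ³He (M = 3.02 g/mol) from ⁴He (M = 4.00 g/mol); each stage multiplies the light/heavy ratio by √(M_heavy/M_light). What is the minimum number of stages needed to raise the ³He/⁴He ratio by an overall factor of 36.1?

26

Single-stage factor α = √(4.00/3.02), so ln α = ½ ln(1.32450) = 0.1405.
Need α^N ≥ 36.1 ⇒ N ≥ ln(36.1) / ln α = 3.586 / 0.1405 = 25.52.
So at least 26 stages are needed.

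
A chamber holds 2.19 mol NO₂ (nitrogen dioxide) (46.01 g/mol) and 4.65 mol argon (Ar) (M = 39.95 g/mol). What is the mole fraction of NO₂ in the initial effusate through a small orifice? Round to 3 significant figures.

Rate_i ∝ x_i/√M_i (Graham's law weighted by mole fraction), so the effusate composition follows n_i/√M_i.
x_NO₂(eff) = (n_NO₂/√M_NO₂) / (n_NO₂/√M_NO₂ + n_Ar/√M_Ar)
= (2.19/√46.01) / (2.19/√46.01 + 4.65/√39.95) = 0.3229/(0.3229 + 0.7357) = 0.305.

0.305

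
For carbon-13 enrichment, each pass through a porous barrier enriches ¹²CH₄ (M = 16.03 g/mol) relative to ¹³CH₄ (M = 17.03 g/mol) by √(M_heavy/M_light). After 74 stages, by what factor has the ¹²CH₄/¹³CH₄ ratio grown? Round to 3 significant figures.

The single-stage factor is √(M_heavy/M_light), so 74 stages give [√(17.03/16.03)]^74 = (17.03/16.03)^(74/2).
= 1.06238^37 = 9.38.

9.38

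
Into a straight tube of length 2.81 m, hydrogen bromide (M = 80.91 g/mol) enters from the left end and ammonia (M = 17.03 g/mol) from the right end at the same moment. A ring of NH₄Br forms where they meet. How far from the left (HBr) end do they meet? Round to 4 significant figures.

Distances travelled in equal time are proportional to diffusion rates, so d_HBr/d_NH₃ = √(M_NH₃/M_HBr) = √(17.03/80.91) = 0.4588.
With d_HBr + d_NH₃ = 2.81 m, d_NH₃ = 2.81/(1 + 0.4588) = 1.926 m.
d_HBr = 2.81 − 1.926 = 0.8837 m.

0.8837 m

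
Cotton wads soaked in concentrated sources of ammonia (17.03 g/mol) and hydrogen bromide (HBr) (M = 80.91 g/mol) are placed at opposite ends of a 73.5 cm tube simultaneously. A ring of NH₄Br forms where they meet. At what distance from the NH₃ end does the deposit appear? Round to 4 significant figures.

50.38 cm

The fronts meet when d_NH₃ + d_HBr = L with d_NH₃/d_HBr = √(M_HBr/M_NH₃) (Graham's law). Here √(M_HBr/M_NH₃) = √(80.91/17.03) = 2.180.
With d_NH₃ + d_HBr = 73.5 cm, d_HBr = 73.5/(1 + 2.180) = 23.12 cm.
d_NH₃ = 73.5 − 23.12 = 50.38 cm.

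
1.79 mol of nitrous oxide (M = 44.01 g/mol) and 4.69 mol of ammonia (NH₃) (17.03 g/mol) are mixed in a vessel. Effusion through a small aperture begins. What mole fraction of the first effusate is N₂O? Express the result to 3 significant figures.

0.192

Rate_i ∝ x_i/√M_i (Graham's law weighted by mole fraction), so the effusate composition follows n_i/√M_i.
x_N₂O(eff) = (n_N₂O/√M_N₂O) / (n_N₂O/√M_N₂O + n_NH₃/√M_NH₃)
= (1.79/√44.01) / (1.79/√44.01 + 4.69/√17.03) = 0.2698/(0.2698 + 1.136) = 0.192.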